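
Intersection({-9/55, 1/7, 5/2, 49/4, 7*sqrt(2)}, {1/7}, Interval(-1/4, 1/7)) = {1/7}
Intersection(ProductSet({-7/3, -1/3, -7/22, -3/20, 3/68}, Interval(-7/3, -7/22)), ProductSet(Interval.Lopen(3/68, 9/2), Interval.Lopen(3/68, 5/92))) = EmptySet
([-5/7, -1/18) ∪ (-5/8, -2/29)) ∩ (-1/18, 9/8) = ∅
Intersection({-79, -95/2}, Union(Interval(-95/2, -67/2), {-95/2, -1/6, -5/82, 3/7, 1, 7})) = {-95/2}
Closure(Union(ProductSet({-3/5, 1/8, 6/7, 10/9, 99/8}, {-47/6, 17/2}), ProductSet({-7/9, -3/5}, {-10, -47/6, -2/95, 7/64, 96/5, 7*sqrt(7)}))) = Union(ProductSet({-7/9, -3/5}, {-10, -47/6, -2/95, 7/64, 96/5, 7*sqrt(7)}), ProductSet({-3/5, 1/8, 6/7, 10/9, 99/8}, {-47/6, 17/2}))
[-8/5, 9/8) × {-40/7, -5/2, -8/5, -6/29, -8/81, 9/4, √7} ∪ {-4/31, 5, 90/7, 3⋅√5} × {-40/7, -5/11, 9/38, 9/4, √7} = ([-8/5, 9/8) × {-40/7, -5/2, -8/5, -6/29, -8/81, 9/4, √7}) ∪ ({-4/31, 5, 90/7, 3⋅√5} × {-40/7, -5/11, 9/38, 9/4, √7})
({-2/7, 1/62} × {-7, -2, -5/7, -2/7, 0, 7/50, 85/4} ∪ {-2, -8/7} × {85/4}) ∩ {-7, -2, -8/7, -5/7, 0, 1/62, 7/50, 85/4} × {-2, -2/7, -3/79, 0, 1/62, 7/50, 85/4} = ({-2, -8/7} × {85/4}) ∪ ({1/62} × {-2, -2/7, 0, 7/50, 85/4})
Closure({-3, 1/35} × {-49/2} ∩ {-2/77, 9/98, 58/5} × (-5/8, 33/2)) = ∅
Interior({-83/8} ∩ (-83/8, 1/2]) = ∅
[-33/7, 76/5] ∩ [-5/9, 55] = [-5/9, 76/5]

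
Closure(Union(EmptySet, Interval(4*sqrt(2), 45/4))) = Interval(4*sqrt(2), 45/4)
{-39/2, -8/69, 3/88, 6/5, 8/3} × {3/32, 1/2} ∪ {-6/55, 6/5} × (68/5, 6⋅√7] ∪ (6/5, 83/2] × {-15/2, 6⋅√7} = ({-39/2, -8/69, 3/88, 6/5, 8/3} × {3/32, 1/2}) ∪ ({-6/55, 6/5} × (68/5, 6⋅√7]) ∪ ((6/5, 83/2] × {-15/2, 6⋅√7})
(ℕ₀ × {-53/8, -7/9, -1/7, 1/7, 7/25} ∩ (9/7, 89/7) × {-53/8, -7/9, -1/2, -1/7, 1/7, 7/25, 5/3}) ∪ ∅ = {2, 3, …, 12} × {-53/8, -7/9, -1/7, 1/7, 7/25}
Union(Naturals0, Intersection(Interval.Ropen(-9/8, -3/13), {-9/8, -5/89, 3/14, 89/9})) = Union({-9/8}, Naturals0)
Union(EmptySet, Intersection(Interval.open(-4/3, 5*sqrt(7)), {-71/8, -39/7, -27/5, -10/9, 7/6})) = {-10/9, 7/6}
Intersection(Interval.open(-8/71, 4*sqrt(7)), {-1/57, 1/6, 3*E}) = {-1/57, 1/6, 3*E}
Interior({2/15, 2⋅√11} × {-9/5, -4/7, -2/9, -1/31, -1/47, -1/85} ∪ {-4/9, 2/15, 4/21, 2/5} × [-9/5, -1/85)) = ∅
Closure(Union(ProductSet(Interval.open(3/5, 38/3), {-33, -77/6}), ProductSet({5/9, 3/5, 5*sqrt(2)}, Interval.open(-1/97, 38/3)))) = Union(ProductSet({5/9, 3/5, 5*sqrt(2)}, Interval(-1/97, 38/3)), ProductSet(Interval(3/5, 38/3), {-33, -77/6}))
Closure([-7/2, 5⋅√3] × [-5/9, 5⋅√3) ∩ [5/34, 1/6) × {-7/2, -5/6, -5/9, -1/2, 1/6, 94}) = [5/34, 1/6] × {-5/9, -1/2, 1/6}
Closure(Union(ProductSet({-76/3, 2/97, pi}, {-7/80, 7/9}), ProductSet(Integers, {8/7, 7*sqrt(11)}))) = Union(ProductSet({-76/3, 2/97, pi}, {-7/80, 7/9}), ProductSet(Integers, {8/7, 7*sqrt(11)}))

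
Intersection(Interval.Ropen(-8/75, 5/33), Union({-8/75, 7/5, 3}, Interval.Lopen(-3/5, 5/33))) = Interval.Ropen(-8/75, 5/33)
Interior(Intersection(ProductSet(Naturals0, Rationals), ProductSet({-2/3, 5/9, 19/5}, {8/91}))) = EmptySet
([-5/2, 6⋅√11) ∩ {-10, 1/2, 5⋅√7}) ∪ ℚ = ℚ ∪ {5⋅√7}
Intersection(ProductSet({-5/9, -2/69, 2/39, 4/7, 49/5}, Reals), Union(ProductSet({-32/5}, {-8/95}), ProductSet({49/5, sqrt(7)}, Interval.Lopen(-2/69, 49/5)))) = ProductSet({49/5}, Interval.Lopen(-2/69, 49/5))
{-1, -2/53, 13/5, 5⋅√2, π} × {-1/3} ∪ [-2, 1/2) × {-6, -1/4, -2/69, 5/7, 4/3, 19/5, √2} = ({-1, -2/53, 13/5, 5⋅√2, π} × {-1/3}) ∪ ([-2, 1/2) × {-6, -1/4, -2/69, 5/7, 4/3, 19/5, √2})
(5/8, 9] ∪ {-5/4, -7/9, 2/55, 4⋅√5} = {-5/4, -7/9, 2/55} ∪ (5/8, 9]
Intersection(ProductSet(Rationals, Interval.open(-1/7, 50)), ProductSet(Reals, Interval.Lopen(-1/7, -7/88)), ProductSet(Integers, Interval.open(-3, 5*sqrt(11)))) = ProductSet(Integers, Interval.Lopen(-1/7, -7/88))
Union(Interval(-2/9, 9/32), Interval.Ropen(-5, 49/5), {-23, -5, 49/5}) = Union({-23}, Interval(-5, 49/5))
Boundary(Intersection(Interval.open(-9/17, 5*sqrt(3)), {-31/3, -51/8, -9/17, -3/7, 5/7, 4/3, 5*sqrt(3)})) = {-3/7, 5/7, 4/3}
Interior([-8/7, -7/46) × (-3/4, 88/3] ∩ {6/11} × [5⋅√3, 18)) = ∅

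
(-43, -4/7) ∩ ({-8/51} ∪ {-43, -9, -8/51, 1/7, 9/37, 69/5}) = {-9}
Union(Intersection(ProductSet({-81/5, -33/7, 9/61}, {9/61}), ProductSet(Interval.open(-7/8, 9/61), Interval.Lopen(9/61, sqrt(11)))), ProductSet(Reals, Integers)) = ProductSet(Reals, Integers)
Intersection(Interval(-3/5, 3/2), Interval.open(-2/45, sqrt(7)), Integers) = Range(0, 2, 1)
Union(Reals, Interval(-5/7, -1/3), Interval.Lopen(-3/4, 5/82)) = Interval(-oo, oo)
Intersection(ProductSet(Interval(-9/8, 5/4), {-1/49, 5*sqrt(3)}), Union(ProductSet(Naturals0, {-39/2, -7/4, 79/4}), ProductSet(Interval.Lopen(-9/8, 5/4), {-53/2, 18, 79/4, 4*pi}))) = EmptySet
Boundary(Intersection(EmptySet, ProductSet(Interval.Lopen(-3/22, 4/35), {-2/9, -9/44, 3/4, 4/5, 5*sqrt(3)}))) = EmptySet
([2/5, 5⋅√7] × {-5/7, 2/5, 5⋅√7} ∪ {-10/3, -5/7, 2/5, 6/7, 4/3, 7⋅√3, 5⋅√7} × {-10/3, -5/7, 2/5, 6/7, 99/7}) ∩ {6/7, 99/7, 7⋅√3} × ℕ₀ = ∅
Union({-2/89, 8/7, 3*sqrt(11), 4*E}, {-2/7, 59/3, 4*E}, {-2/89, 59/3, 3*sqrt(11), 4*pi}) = {-2/7, -2/89, 8/7, 59/3, 3*sqrt(11), 4*E, 4*pi}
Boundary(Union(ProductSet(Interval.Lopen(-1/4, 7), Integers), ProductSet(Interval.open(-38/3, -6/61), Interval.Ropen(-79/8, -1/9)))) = Union(ProductSet({-38/3, -6/61}, Interval(-79/8, -1/9)), ProductSet(Interval(-38/3, -6/61), {-79/8, -1/9}), ProductSet(Interval(-1/4, 7), Complement(Integers, Interval.open(-79/8, -1/9))), ProductSet(Interval(-6/61, 7), Integers))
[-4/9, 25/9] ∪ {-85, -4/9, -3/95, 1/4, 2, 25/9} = {-85} ∪ [-4/9, 25/9]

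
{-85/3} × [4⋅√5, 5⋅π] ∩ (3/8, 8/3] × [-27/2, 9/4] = ∅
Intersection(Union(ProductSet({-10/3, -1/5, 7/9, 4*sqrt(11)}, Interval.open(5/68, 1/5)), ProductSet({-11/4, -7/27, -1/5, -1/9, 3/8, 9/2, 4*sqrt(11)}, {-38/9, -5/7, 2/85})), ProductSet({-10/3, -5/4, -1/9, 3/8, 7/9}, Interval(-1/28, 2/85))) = ProductSet({-1/9, 3/8}, {2/85})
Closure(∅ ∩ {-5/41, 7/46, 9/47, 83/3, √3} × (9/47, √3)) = ∅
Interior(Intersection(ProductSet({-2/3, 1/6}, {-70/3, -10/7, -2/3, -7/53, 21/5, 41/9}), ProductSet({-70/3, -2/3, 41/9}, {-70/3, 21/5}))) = EmptySet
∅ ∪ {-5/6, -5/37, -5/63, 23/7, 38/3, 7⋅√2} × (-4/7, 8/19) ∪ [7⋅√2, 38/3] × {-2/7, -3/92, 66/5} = ([7⋅√2, 38/3] × {-2/7, -3/92, 66/5}) ∪ ({-5/6, -5/37, -5/63, 23/7, 38/3, 7⋅√2} × (-4/7, 8/19))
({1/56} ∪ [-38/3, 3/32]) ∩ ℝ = [-38/3, 3/32]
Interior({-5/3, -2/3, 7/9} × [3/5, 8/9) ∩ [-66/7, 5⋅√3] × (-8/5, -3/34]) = ∅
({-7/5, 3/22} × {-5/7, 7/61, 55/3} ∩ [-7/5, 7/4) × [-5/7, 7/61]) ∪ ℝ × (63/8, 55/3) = ({-7/5, 3/22} × {-5/7, 7/61}) ∪ (ℝ × (63/8, 55/3))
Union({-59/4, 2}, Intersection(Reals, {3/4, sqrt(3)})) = {-59/4, 3/4, 2, sqrt(3)}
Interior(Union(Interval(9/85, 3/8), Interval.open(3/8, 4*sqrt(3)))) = Interval.open(9/85, 4*sqrt(3))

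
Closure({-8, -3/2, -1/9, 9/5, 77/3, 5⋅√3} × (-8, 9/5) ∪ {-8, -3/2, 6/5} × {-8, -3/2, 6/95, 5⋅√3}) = ({-8, -3/2, 6/5} × {-8, -3/2, 6/95, 5⋅√3}) ∪ ({-8, -3/2, -1/9, 9/5, 77/3, 5⋅√3} × [-8, 9/5])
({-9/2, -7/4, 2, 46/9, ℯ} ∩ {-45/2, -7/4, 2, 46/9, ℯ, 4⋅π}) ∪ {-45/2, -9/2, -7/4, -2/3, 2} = {-45/2, -9/2, -7/4, -2/3, 2, 46/9, ℯ}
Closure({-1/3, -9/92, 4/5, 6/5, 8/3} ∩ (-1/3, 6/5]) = {-9/92, 4/5, 6/5}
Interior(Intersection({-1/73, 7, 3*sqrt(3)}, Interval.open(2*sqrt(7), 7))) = EmptySet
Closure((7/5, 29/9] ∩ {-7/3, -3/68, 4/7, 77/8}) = ∅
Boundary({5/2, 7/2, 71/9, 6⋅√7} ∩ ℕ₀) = ∅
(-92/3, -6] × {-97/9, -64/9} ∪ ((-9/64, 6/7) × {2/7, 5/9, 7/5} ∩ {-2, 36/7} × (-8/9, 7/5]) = (-92/3, -6] × {-97/9, -64/9}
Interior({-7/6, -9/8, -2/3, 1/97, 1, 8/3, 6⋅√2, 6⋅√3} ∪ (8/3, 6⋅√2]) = (8/3, 6⋅√2)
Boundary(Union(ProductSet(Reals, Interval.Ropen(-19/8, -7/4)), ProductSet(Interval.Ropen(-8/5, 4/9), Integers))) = Union(ProductSet(Interval(-8/5, 4/9), Complement(Integers, Interval.open(-19/8, -7/4))), ProductSet(Reals, {-19/8, -7/4}))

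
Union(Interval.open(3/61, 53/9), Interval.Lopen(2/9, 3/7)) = Interval.open(3/61, 53/9)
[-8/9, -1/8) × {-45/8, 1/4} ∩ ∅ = ∅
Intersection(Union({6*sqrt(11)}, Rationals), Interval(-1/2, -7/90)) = Intersection(Interval(-1/2, -7/90), Rationals)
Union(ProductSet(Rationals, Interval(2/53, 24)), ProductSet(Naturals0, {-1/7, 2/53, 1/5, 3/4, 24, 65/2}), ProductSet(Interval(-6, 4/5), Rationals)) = Union(ProductSet(Interval(-6, 4/5), Rationals), ProductSet(Naturals0, {-1/7, 2/53, 1/5, 3/4, 24, 65/2}), ProductSet(Rationals, Interval(2/53, 24)))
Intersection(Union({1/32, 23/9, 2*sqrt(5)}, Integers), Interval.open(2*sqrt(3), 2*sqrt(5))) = Range(4, 5, 1)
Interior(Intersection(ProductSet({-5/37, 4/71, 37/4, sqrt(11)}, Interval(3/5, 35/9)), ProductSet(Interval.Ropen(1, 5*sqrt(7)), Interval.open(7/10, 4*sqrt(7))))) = EmptySet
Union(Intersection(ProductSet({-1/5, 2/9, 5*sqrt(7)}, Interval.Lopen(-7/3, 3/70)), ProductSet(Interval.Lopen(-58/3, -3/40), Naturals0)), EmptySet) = ProductSet({-1/5}, Range(0, 1, 1))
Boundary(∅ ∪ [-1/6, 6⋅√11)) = {-1/6, 6⋅√11}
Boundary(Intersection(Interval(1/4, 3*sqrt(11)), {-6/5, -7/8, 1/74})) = EmptySet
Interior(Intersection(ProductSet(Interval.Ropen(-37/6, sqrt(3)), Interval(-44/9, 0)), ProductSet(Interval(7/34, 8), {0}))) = EmptySet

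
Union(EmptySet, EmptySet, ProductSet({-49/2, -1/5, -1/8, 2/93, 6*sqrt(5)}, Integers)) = ProductSet({-49/2, -1/5, -1/8, 2/93, 6*sqrt(5)}, Integers)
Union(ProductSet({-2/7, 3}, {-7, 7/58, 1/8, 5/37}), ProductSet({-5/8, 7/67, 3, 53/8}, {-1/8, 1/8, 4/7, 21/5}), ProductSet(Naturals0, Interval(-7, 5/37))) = Union(ProductSet({-2/7, 3}, {-7, 7/58, 1/8, 5/37}), ProductSet({-5/8, 7/67, 3, 53/8}, {-1/8, 1/8, 4/7, 21/5}), ProductSet(Naturals0, Interval(-7, 5/37)))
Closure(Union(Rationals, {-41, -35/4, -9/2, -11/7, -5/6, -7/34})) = Reals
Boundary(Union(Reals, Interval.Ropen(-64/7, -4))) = EmptySet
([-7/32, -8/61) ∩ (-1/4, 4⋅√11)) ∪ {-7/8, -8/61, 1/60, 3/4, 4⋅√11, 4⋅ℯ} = {-7/8, 1/60, 3/4, 4⋅√11, 4⋅ℯ} ∪ [-7/32, -8/61]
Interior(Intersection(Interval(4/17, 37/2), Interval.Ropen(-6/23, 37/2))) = Interval.open(4/17, 37/2)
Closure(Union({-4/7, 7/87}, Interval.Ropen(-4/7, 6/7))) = Interval(-4/7, 6/7)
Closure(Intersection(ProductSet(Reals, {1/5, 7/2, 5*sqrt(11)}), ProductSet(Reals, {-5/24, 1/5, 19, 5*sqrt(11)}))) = ProductSet(Reals, {1/5, 5*sqrt(11)})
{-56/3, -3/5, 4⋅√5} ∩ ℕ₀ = ∅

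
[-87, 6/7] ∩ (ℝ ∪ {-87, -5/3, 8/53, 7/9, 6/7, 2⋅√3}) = [-87, 6/7]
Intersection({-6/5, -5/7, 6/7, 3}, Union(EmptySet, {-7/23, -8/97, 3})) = {3}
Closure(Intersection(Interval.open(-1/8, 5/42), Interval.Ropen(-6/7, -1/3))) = EmptySet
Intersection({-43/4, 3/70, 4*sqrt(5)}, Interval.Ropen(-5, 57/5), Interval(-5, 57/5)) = {3/70, 4*sqrt(5)}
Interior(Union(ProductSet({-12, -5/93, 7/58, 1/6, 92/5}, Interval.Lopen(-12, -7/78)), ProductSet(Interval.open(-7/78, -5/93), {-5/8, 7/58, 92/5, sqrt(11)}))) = EmptySet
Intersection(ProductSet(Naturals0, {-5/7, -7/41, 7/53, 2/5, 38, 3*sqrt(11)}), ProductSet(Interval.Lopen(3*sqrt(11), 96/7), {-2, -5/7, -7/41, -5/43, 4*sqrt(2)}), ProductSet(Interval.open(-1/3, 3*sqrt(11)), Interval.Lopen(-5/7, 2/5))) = EmptySet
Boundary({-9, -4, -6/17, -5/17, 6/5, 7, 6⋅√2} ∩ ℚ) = {-9, -4, -6/17, -5/17, 6/5, 7}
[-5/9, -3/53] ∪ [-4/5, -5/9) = [-4/5, -3/53]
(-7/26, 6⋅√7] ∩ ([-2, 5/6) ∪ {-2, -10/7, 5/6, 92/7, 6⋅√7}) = (-7/26, 5/6] ∪ {92/7, 6⋅√7}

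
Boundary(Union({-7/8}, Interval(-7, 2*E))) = {-7, 2*E}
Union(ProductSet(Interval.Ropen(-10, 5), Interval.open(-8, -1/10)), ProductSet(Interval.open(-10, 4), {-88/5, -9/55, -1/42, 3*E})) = Union(ProductSet(Interval.open(-10, 4), {-88/5, -9/55, -1/42, 3*E}), ProductSet(Interval.Ropen(-10, 5), Interval.open(-8, -1/10)))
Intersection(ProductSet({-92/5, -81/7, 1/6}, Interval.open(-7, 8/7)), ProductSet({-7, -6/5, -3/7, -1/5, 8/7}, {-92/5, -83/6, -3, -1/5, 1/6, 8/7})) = EmptySet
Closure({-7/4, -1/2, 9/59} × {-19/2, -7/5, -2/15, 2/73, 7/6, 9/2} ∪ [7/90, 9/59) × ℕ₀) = ([7/90, 9/59] × ℕ₀) ∪ ({-7/4, -1/2, 9/59} × {-19/2, -7/5, -2/15, 2/73, 7/6, 9/2})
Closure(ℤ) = ℤ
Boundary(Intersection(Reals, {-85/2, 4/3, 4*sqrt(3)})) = {-85/2, 4/3, 4*sqrt(3)}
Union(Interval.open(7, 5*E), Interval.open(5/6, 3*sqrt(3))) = Union(Interval.open(5/6, 3*sqrt(3)), Interval.open(7, 5*E))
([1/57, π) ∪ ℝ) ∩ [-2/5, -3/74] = [-2/5, -3/74]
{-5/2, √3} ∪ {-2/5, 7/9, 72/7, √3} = {-5/2, -2/5, 7/9, 72/7, √3}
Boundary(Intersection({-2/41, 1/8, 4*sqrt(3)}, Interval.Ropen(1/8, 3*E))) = {1/8, 4*sqrt(3)}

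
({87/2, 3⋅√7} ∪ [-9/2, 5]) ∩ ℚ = {87/2} ∪ (ℚ ∩ [-9/2, 5])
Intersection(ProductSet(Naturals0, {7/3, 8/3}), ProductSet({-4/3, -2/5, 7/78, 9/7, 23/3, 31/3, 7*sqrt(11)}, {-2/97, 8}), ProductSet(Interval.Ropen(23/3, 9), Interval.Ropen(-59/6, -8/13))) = EmptySet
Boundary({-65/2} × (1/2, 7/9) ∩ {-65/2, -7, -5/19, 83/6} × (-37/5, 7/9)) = {-65/2} × [1/2, 7/9]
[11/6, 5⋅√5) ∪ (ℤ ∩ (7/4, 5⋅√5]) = [11/6, 5⋅√5) ∪ {2, 3, …, 11}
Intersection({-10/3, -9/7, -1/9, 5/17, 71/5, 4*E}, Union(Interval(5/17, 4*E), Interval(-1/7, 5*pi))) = {-1/9, 5/17, 71/5, 4*E}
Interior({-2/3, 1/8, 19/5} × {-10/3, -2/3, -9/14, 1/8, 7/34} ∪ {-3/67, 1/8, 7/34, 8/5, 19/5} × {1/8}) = ∅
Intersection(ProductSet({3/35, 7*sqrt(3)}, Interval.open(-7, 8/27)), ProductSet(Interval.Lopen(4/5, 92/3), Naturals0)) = ProductSet({7*sqrt(3)}, Range(0, 1, 1))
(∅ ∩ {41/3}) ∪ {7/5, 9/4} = {7/5, 9/4}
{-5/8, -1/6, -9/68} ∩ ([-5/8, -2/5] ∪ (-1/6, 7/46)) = {-5/8, -9/68}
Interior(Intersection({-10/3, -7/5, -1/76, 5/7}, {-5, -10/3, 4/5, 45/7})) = EmptySet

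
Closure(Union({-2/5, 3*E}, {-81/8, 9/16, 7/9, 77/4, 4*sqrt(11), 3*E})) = {-81/8, -2/5, 9/16, 7/9, 77/4, 4*sqrt(11), 3*E}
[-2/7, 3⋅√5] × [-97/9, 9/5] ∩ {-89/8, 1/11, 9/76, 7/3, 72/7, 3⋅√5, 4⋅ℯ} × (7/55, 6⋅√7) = {1/11, 9/76, 7/3, 3⋅√5} × (7/55, 9/5]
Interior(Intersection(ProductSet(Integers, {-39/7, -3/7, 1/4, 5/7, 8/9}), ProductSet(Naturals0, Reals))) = EmptySet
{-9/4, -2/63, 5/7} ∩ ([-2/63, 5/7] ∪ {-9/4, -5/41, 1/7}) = {-9/4, -2/63, 5/7}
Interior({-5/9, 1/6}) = ∅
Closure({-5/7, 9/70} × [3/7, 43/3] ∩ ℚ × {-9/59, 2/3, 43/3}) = {-5/7, 9/70} × {2/3, 43/3}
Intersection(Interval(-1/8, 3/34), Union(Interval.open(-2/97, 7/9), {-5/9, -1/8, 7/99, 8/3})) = Union({-1/8}, Interval.Lopen(-2/97, 3/34))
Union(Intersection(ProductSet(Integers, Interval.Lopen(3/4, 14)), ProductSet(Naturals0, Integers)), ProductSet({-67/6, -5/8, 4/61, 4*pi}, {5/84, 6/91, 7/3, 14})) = Union(ProductSet({-67/6, -5/8, 4/61, 4*pi}, {5/84, 6/91, 7/3, 14}), ProductSet(Naturals0, Range(1, 15, 1)))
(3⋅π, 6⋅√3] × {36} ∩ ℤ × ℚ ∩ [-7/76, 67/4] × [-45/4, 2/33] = ∅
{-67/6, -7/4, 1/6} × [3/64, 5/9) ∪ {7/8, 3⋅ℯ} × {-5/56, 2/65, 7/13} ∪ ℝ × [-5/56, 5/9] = ℝ × [-5/56, 5/9]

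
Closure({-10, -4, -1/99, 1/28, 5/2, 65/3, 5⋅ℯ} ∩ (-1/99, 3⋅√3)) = {1/28, 5/2}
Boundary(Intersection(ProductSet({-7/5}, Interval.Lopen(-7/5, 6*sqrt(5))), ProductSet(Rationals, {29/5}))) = ProductSet({-7/5}, {29/5})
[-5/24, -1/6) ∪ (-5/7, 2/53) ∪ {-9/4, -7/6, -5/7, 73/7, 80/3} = {-9/4, -7/6, 73/7, 80/3} ∪ [-5/7, 2/53)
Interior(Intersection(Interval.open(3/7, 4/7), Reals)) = Interval.open(3/7, 4/7)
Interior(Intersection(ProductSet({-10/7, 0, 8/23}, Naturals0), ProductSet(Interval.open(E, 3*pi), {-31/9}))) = EmptySet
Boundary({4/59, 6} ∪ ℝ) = ∅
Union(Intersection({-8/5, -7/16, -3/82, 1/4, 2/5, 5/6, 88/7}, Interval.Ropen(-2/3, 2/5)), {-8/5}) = {-8/5, -7/16, -3/82, 1/4}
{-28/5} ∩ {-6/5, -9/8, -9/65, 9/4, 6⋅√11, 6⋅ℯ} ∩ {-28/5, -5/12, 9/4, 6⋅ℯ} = ∅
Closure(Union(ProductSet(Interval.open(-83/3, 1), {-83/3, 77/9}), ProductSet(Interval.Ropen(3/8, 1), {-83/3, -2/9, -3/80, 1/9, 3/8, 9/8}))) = Union(ProductSet(Interval(-83/3, 1), {-83/3, 77/9}), ProductSet(Interval(3/8, 1), {-83/3, -2/9, -3/80, 1/9, 3/8, 9/8}))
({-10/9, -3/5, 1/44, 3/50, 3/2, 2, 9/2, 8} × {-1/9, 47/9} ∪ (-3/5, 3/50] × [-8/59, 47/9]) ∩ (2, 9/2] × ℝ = {9/2} × {-1/9, 47/9}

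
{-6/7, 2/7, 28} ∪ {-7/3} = {-7/3, -6/7, 2/7, 28}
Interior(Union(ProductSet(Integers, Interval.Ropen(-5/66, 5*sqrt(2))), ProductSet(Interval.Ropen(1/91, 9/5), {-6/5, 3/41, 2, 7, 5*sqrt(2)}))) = EmptySet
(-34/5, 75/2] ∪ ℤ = ℤ ∪ (-34/5, 75/2]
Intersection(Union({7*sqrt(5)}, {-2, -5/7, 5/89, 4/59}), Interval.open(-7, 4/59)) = {-2, -5/7, 5/89}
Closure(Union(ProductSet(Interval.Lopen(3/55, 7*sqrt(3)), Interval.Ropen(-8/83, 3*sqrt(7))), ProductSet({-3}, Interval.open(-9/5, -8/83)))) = Union(ProductSet({-3}, Interval(-9/5, -8/83)), ProductSet({3/55, 7*sqrt(3)}, Interval(-8/83, 3*sqrt(7))), ProductSet(Interval(3/55, 7*sqrt(3)), {-8/83, 3*sqrt(7)}), ProductSet(Interval.Lopen(3/55, 7*sqrt(3)), Interval.Ropen(-8/83, 3*sqrt(7))))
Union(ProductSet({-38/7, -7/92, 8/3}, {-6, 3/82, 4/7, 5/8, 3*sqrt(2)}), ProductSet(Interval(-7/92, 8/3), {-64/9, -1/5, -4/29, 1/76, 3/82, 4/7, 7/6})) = Union(ProductSet({-38/7, -7/92, 8/3}, {-6, 3/82, 4/7, 5/8, 3*sqrt(2)}), ProductSet(Interval(-7/92, 8/3), {-64/9, -1/5, -4/29, 1/76, 3/82, 4/7, 7/6}))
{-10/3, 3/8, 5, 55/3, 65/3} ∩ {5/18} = ∅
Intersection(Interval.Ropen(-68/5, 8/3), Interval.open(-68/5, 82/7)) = Interval.open(-68/5, 8/3)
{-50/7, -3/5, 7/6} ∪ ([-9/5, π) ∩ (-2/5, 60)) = {-50/7, -3/5} ∪ (-2/5, π)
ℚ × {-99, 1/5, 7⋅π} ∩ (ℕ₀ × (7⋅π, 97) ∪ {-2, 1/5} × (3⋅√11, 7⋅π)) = ∅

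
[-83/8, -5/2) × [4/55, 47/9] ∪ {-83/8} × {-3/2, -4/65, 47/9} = ({-83/8} × {-3/2, -4/65, 47/9}) ∪ ([-83/8, -5/2) × [4/55, 47/9])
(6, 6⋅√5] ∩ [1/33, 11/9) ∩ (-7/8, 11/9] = ∅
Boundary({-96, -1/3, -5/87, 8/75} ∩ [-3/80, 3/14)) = {8/75}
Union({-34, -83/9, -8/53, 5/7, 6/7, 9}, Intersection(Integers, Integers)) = Union({-83/9, -8/53, 5/7, 6/7}, Integers)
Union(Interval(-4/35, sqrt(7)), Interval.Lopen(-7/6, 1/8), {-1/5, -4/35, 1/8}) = Interval.Lopen(-7/6, sqrt(7))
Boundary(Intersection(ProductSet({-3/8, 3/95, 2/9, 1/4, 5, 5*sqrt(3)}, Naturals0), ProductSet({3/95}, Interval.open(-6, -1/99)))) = EmptySet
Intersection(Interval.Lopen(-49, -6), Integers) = Range(-48, -5, 1)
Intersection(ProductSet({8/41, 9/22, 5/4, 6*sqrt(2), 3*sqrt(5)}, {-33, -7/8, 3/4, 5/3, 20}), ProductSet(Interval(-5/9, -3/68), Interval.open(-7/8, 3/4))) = EmptySet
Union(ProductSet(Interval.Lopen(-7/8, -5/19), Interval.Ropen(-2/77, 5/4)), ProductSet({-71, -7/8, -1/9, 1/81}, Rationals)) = Union(ProductSet({-71, -7/8, -1/9, 1/81}, Rationals), ProductSet(Interval.Lopen(-7/8, -5/19), Interval.Ropen(-2/77, 5/4)))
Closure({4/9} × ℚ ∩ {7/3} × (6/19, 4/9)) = ∅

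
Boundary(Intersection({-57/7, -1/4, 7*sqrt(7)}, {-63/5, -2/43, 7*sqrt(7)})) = {7*sqrt(7)}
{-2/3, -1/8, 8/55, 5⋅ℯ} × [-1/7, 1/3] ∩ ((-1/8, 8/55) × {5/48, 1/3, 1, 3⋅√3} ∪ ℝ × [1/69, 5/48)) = {-2/3, -1/8, 8/55, 5⋅ℯ} × [1/69, 5/48)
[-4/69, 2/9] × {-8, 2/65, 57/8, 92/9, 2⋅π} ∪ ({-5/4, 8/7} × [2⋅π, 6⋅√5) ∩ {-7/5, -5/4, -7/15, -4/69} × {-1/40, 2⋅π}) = ({-5/4} × {2⋅π}) ∪ ([-4/69, 2/9] × {-8, 2/65, 57/8, 92/9, 2⋅π})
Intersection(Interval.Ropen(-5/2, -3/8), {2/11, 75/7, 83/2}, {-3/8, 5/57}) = EmptySet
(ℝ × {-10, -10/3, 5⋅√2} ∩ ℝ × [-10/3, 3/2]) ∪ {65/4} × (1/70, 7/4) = (ℝ × {-10/3}) ∪ ({65/4} × (1/70, 7/4))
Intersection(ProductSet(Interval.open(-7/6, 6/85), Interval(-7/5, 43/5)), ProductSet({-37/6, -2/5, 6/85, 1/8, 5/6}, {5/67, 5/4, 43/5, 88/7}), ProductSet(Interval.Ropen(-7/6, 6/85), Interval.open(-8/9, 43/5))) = ProductSet({-2/5}, {5/67, 5/4})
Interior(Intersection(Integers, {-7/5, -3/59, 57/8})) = EmptySet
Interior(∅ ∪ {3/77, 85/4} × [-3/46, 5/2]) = ∅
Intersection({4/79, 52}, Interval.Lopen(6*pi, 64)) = {52}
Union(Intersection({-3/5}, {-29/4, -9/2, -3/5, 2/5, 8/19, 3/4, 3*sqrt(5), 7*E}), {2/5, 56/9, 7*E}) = {-3/5, 2/5, 56/9, 7*E}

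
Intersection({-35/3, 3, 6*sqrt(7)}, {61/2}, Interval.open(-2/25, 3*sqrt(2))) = EmptySet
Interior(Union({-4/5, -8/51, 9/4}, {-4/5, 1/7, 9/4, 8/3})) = EmptySet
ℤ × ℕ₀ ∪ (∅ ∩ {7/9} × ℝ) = ℤ × ℕ₀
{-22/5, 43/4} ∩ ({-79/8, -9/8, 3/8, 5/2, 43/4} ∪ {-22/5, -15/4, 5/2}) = {-22/5, 43/4}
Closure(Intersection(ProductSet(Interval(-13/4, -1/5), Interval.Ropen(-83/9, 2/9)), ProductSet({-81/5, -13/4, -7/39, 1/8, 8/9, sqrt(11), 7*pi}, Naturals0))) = ProductSet({-13/4}, Range(0, 1, 1))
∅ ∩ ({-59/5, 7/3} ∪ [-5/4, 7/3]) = ∅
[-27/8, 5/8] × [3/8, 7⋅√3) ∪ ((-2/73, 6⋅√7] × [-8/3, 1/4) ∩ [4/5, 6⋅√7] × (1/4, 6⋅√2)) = [-27/8, 5/8] × [3/8, 7⋅√3)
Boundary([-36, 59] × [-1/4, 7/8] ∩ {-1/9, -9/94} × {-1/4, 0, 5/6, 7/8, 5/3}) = {-1/9, -9/94} × {-1/4, 0, 5/6, 7/8}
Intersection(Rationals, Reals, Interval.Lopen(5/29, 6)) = Intersection(Interval.Lopen(5/29, 6), Rationals)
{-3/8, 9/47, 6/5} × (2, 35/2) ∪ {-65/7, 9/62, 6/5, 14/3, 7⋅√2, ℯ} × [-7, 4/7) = ({-3/8, 9/47, 6/5} × (2, 35/2)) ∪ ({-65/7, 9/62, 6/5, 14/3, 7⋅√2, ℯ} × [-7, 4/7))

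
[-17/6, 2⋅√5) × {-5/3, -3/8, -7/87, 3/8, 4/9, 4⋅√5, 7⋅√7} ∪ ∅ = [-17/6, 2⋅√5) × {-5/3, -3/8, -7/87, 3/8, 4/9, 4⋅√5, 7⋅√7}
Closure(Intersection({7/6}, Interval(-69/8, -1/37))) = EmptySet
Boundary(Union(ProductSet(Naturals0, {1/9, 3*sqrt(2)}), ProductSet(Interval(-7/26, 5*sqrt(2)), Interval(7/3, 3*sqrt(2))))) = Union(ProductSet({-7/26, 5*sqrt(2)}, Interval(7/3, 3*sqrt(2))), ProductSet(Interval(-7/26, 5*sqrt(2)), {7/3, 3*sqrt(2)}), ProductSet(Naturals0, {1/9, 3*sqrt(2)}))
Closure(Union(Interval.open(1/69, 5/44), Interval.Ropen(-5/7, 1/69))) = Interval(-5/7, 5/44)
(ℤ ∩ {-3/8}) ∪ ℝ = ℝ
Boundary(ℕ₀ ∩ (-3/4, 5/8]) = {0}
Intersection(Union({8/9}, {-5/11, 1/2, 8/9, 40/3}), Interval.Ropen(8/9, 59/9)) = {8/9}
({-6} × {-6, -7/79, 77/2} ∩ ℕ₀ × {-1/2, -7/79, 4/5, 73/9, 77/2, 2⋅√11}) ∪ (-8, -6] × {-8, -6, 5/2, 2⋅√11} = (-8, -6] × {-8, -6, 5/2, 2⋅√11}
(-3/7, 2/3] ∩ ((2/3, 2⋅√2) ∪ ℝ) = (-3/7, 2/3]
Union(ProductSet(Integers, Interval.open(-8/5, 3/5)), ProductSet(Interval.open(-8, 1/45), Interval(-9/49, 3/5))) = Union(ProductSet(Integers, Interval.open(-8/5, 3/5)), ProductSet(Interval.open(-8, 1/45), Interval(-9/49, 3/5)))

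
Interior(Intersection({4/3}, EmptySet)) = EmptySet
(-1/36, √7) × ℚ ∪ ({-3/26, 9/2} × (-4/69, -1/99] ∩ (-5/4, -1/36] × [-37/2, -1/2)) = (-1/36, √7) × ℚ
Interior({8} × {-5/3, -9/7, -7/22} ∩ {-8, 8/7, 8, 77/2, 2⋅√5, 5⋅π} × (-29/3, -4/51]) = ∅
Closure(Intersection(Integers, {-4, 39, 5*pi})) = {-4, 39}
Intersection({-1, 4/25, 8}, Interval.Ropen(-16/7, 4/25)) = {-1}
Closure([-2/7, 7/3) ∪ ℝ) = (-∞, ∞)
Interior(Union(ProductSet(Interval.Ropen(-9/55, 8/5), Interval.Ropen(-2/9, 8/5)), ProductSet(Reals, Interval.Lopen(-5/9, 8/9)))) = Union(ProductSet(Reals, Interval.open(-5/9, 8/9)), ProductSet(Interval.open(-9/55, 8/5), Interval.open(-5/9, 8/5)))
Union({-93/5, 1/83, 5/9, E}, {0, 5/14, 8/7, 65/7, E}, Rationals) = Union({E}, Rationals)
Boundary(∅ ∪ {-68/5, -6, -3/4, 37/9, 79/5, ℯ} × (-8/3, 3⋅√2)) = {-68/5, -6, -3/4, 37/9, 79/5, ℯ} × [-8/3, 3⋅√2]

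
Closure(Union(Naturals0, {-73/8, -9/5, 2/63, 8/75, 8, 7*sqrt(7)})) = Union({-73/8, -9/5, 2/63, 8/75, 7*sqrt(7)}, Naturals0)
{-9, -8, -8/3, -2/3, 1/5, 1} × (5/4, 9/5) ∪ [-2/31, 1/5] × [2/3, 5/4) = ([-2/31, 1/5] × [2/3, 5/4)) ∪ ({-9, -8, -8/3, -2/3, 1/5, 1} × (5/4, 9/5))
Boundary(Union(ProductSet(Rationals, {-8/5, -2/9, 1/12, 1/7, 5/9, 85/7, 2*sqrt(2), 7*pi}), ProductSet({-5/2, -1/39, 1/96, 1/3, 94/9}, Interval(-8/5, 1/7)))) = Union(ProductSet({-5/2, -1/39, 1/96, 1/3, 94/9}, Interval(-8/5, 1/7)), ProductSet(Reals, {-8/5, -2/9, 1/12, 1/7, 5/9, 85/7, 2*sqrt(2), 7*pi}))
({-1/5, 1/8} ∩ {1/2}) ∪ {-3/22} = {-3/22}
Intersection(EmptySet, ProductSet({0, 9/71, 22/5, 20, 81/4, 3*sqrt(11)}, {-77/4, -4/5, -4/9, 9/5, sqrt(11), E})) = EmptySet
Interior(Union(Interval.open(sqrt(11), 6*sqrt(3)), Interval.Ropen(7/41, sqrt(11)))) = Union(Interval.open(7/41, sqrt(11)), Interval.open(sqrt(11), 6*sqrt(3)))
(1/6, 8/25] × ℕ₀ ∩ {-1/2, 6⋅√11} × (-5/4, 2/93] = ∅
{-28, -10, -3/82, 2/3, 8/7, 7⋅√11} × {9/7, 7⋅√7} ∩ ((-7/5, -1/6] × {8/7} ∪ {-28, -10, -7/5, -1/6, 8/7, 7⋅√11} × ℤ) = ∅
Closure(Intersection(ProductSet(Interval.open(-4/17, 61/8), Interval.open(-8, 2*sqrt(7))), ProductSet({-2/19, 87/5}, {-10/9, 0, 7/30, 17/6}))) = ProductSet({-2/19}, {-10/9, 0, 7/30, 17/6})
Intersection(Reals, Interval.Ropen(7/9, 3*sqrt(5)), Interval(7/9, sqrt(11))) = Interval(7/9, sqrt(11))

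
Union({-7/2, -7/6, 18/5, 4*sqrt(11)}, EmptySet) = {-7/2, -7/6, 18/5, 4*sqrt(11)}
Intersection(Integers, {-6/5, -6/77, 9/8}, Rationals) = EmptySet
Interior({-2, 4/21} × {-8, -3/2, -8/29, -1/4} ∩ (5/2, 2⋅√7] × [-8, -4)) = ∅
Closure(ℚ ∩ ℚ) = ℝ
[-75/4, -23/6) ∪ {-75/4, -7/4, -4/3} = [-75/4, -23/6) ∪ {-7/4, -4/3}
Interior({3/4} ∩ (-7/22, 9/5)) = ∅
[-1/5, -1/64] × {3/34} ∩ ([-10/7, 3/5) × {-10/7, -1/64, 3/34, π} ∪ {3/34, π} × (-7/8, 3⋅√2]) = [-1/5, -1/64] × {3/34}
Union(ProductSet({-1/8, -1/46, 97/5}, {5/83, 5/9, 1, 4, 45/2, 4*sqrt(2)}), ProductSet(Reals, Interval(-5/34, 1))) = Union(ProductSet({-1/8, -1/46, 97/5}, {5/83, 5/9, 1, 4, 45/2, 4*sqrt(2)}), ProductSet(Reals, Interval(-5/34, 1)))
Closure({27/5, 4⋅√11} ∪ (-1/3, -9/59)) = [-1/3, -9/59] ∪ {27/5, 4⋅√11}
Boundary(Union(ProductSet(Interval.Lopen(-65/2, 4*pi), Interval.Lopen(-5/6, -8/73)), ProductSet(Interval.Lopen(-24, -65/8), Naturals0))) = Union(ProductSet({-65/2, 4*pi}, Interval(-5/6, -8/73)), ProductSet(Interval(-65/2, 4*pi), {-5/6, -8/73}), ProductSet(Interval(-24, -65/8), Complement(Naturals0, Interval.open(-5/6, -8/73))))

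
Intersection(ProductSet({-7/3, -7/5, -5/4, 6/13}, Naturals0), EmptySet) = EmptySet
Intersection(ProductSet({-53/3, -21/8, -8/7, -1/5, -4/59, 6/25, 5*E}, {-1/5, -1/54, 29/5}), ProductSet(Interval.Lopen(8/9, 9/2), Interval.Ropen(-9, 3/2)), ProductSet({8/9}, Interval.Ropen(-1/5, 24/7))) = EmptySet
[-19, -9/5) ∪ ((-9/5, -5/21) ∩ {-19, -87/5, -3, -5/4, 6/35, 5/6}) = [-19, -9/5) ∪ {-5/4}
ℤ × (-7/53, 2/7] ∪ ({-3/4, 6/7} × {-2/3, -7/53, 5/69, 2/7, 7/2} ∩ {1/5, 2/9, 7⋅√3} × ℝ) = ℤ × (-7/53, 2/7]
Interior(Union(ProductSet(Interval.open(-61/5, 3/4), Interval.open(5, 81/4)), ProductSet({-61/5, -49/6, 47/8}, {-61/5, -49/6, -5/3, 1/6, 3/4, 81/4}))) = ProductSet(Interval.open(-61/5, 3/4), Interval.open(5, 81/4))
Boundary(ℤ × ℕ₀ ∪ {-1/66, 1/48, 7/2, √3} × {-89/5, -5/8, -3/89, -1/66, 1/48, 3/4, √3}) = (ℤ × ℕ₀) ∪ ({-1/66, 1/48, 7/2, √3} × {-89/5, -5/8, -3/89, -1/66, 1/48, 3/4, √3})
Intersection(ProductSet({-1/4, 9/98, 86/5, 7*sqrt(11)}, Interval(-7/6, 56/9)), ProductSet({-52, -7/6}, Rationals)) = EmptySet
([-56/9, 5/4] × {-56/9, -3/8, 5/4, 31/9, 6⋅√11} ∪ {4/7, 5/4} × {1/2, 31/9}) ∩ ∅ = ∅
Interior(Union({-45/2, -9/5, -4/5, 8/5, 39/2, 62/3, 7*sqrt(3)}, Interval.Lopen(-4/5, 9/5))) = Interval.open(-4/5, 9/5)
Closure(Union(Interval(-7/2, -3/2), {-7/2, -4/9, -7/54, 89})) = Union({-4/9, -7/54, 89}, Interval(-7/2, -3/2))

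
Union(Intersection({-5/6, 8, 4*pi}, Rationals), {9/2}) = {-5/6, 9/2, 8}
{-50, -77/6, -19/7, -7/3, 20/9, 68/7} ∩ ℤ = {-50}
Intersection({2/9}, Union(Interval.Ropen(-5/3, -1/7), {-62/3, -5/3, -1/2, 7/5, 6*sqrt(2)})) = EmptySet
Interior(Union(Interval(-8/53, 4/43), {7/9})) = Interval.open(-8/53, 4/43)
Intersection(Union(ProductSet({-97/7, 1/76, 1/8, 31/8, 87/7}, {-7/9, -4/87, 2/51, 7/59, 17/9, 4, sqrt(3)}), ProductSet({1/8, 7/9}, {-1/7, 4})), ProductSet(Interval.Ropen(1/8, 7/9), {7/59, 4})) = ProductSet({1/8}, {7/59, 4})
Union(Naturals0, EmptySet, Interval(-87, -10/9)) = Union(Interval(-87, -10/9), Naturals0)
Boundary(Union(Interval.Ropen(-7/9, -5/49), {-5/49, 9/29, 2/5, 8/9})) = {-7/9, -5/49, 9/29, 2/5, 8/9}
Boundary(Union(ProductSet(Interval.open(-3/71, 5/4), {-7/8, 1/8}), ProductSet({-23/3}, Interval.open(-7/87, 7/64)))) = Union(ProductSet({-23/3}, Interval(-7/87, 7/64)), ProductSet(Interval(-3/71, 5/4), {-7/8, 1/8}))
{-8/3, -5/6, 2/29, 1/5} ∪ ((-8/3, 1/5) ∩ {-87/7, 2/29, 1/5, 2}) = {-8/3, -5/6, 2/29, 1/5}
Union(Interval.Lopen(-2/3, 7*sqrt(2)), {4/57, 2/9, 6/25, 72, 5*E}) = Union({72, 5*E}, Interval.Lopen(-2/3, 7*sqrt(2)))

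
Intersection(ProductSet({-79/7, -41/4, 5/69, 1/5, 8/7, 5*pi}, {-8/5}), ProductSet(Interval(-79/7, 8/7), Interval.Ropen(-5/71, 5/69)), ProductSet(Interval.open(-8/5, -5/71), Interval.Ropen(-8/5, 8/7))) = EmptySet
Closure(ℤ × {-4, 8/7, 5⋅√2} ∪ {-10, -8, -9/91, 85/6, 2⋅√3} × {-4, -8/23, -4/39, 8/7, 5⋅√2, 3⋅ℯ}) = (ℤ × {-4, 8/7, 5⋅√2}) ∪ ({-10, -8, -9/91, 85/6, 2⋅√3} × {-4, -8/23, -4/39, 8/7, 5⋅√2, 3⋅ℯ})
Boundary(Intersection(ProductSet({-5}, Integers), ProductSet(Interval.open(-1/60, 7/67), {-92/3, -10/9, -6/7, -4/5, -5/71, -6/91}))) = EmptySet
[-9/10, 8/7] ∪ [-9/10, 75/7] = [-9/10, 75/7]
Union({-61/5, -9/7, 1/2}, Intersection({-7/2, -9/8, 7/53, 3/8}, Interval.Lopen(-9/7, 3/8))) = {-61/5, -9/7, -9/8, 7/53, 3/8, 1/2}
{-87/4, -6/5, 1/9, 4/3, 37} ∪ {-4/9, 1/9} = {-87/4, -6/5, -4/9, 1/9, 4/3, 37}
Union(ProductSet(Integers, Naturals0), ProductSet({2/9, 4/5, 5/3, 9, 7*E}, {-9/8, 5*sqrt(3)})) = Union(ProductSet({2/9, 4/5, 5/3, 9, 7*E}, {-9/8, 5*sqrt(3)}), ProductSet(Integers, Naturals0))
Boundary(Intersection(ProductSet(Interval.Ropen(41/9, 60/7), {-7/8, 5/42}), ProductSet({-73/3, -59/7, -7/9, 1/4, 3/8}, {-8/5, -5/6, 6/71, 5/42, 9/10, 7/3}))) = EmptySet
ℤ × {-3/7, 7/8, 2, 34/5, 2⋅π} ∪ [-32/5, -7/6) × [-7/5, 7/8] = (ℤ × {-3/7, 7/8, 2, 34/5, 2⋅π}) ∪ ([-32/5, -7/6) × [-7/5, 7/8])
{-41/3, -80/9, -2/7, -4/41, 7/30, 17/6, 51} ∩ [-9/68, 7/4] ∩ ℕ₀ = ∅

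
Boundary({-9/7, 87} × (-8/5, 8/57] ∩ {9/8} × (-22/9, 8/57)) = ∅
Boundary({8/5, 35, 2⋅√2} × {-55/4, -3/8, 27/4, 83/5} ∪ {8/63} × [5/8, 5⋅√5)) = ({8/63} × [5/8, 5⋅√5]) ∪ ({8/5, 35, 2⋅√2} × {-55/4, -3/8, 27/4, 83/5})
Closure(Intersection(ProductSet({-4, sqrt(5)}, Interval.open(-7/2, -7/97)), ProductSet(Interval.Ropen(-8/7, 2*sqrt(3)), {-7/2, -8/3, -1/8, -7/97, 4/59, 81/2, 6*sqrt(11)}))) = ProductSet({sqrt(5)}, {-8/3, -1/8})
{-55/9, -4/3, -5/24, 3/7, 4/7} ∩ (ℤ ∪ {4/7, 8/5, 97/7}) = {4/7}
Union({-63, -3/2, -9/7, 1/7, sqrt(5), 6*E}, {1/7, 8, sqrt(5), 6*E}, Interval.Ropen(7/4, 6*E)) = Union({-63, -3/2, -9/7, 1/7}, Interval(7/4, 6*E))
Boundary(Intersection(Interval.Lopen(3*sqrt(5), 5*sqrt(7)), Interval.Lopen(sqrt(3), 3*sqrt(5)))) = EmptySet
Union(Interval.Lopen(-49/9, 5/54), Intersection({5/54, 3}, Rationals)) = Union({3}, Interval.Lopen(-49/9, 5/54))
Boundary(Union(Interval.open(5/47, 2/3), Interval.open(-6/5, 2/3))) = {-6/5, 2/3}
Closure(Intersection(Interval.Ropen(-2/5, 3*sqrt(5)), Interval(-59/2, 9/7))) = Interval(-2/5, 9/7)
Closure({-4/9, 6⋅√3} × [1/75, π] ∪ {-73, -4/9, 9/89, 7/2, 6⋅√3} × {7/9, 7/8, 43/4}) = ({-4/9, 6⋅√3} × [1/75, π]) ∪ ({-73, -4/9, 9/89, 7/2, 6⋅√3} × {7/9, 7/8, 43/4})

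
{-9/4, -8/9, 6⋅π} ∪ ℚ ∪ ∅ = ℚ ∪ {6⋅π}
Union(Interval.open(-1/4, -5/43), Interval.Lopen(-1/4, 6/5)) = Interval.Lopen(-1/4, 6/5)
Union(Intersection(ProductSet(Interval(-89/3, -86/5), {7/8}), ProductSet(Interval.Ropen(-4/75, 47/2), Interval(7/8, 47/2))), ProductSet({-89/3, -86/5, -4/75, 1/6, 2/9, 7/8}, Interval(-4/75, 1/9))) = ProductSet({-89/3, -86/5, -4/75, 1/6, 2/9, 7/8}, Interval(-4/75, 1/9))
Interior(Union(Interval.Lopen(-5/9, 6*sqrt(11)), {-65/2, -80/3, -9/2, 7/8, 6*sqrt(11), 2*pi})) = Interval.open(-5/9, 6*sqrt(11))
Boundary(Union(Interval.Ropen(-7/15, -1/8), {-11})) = {-11, -7/15, -1/8}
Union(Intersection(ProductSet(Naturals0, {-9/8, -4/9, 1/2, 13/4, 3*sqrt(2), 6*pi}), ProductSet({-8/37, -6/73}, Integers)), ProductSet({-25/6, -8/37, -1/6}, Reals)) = ProductSet({-25/6, -8/37, -1/6}, Reals)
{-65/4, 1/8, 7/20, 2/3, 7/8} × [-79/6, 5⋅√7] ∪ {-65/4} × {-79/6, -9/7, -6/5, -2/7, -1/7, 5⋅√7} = {-65/4, 1/8, 7/20, 2/3, 7/8} × [-79/6, 5⋅√7]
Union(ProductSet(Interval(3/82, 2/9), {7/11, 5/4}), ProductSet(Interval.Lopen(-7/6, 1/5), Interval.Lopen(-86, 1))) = Union(ProductSet(Interval.Lopen(-7/6, 1/5), Interval.Lopen(-86, 1)), ProductSet(Interval(3/82, 2/9), {7/11, 5/4}))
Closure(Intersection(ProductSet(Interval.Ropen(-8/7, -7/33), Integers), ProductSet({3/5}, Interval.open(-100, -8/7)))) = EmptySet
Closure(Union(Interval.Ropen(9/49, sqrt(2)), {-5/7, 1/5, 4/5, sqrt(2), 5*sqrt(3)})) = Union({-5/7, 5*sqrt(3)}, Interval(9/49, sqrt(2)))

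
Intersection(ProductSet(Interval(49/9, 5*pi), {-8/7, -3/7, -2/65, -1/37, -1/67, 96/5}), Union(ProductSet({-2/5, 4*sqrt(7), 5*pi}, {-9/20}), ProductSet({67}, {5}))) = EmptySet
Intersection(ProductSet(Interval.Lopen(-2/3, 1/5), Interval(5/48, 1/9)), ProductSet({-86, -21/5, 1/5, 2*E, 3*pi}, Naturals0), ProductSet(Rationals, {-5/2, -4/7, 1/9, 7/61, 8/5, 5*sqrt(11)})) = EmptySet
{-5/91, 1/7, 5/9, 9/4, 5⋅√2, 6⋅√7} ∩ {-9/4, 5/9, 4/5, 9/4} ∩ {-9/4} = ∅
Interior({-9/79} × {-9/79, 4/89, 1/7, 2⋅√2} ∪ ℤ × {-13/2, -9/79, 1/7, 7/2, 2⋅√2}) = ∅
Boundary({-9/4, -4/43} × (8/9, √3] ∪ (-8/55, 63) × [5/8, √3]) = ({-9/4, -4/43} × {√3}) ∪ ({-9/4} × [8/9, √3]) ∪ ({-8/55, 63} × [5/8, √3]) ∪ ([-8/55, 63] × {5/8, √3})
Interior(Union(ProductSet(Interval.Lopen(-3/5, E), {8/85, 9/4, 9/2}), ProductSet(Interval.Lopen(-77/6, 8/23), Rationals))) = EmptySet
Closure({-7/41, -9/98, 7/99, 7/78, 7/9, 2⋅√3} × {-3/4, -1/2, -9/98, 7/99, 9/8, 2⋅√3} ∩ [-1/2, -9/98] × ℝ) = {-7/41, -9/98} × {-3/4, -1/2, -9/98, 7/99, 9/8, 2⋅√3}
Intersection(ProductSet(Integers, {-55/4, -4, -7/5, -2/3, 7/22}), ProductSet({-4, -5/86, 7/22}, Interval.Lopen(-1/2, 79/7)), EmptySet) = EmptySet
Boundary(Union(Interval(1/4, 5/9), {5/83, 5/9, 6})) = {5/83, 1/4, 5/9, 6}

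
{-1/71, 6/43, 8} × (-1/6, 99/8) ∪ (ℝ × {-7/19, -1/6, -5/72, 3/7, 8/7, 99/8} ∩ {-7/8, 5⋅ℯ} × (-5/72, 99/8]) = ({-7/8, 5⋅ℯ} × {3/7, 8/7, 99/8}) ∪ ({-1/71, 6/43, 8} × (-1/6, 99/8))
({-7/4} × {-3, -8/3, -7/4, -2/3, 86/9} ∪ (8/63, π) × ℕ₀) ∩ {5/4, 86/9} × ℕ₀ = {5/4} × ℕ₀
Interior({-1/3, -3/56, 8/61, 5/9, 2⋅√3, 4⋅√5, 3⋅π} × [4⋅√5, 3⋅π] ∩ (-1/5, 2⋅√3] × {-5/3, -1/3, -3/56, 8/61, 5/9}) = ∅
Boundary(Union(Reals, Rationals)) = EmptySet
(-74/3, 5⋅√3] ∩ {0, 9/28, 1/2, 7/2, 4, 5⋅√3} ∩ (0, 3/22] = ∅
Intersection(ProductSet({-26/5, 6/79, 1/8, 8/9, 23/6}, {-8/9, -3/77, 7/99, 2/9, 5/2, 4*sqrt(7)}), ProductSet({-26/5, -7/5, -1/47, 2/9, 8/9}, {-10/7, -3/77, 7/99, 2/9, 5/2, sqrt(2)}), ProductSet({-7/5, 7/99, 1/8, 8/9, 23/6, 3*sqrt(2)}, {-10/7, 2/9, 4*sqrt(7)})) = ProductSet({8/9}, {2/9})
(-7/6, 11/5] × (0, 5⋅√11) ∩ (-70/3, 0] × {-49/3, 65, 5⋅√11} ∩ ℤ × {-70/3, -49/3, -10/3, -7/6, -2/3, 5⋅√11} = ∅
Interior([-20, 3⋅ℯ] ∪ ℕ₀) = ({0, 1, …, 8} \ ℕ₀ \ (-20, 3⋅ℯ)) ∪ ((-20, 3⋅ℯ) \ ℕ₀ \ (-20, 3⋅ℯ)) ∪ (ℕ₀ \ ({-20, 3⋅ℯ} ∪ (ℕ₀ \ (-20, 3⋅ℯ)))) ∪ ({0, 1, …, 8} \ ({-20, 3⋅ℯ} ∪ (ℕ₀ \ (-20, 3⋅ℯ))))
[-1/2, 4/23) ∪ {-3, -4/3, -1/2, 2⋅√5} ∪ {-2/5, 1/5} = {-3, -4/3, 1/5, 2⋅√5} ∪ [-1/2, 4/23)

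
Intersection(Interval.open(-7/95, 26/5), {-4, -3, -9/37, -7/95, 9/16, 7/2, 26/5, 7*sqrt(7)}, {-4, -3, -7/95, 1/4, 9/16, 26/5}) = {9/16}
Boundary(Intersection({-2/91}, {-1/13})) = EmptySet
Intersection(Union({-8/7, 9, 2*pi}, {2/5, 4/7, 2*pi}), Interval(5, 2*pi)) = {2*pi}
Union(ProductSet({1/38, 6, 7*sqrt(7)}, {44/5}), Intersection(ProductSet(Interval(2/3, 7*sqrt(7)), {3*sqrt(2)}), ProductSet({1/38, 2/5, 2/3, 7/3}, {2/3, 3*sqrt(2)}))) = Union(ProductSet({2/3, 7/3}, {3*sqrt(2)}), ProductSet({1/38, 6, 7*sqrt(7)}, {44/5}))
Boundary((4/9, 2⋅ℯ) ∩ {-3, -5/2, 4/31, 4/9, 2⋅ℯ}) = ∅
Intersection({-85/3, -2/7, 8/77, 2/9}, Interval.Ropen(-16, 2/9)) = {-2/7, 8/77}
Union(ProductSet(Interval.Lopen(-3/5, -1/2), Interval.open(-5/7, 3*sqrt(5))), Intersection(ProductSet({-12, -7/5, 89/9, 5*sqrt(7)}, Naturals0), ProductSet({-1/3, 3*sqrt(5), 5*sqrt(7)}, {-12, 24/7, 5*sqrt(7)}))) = ProductSet(Interval.Lopen(-3/5, -1/2), Interval.open(-5/7, 3*sqrt(5)))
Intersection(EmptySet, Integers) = EmptySet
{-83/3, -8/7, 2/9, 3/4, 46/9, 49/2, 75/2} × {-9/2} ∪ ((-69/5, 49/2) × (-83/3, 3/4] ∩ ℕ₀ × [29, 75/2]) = {-83/3, -8/7, 2/9, 3/4, 46/9, 49/2, 75/2} × {-9/2}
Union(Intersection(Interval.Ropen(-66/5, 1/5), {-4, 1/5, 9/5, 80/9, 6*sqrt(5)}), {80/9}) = {-4, 80/9}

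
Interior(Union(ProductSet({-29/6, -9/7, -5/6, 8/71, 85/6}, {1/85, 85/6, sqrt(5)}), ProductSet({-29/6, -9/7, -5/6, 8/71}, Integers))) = EmptySet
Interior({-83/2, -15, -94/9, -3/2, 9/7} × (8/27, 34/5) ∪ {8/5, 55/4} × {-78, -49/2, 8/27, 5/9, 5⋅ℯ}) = ∅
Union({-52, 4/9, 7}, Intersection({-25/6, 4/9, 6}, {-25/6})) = {-52, -25/6, 4/9, 7}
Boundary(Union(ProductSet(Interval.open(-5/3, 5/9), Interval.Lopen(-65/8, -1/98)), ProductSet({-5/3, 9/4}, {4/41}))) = Union(ProductSet({-5/3, 5/9}, Interval(-65/8, -1/98)), ProductSet({-5/3, 9/4}, {4/41}), ProductSet(Interval(-5/3, 5/9), {-65/8, -1/98}))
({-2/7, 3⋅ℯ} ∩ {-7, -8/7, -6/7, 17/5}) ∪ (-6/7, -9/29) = (-6/7, -9/29)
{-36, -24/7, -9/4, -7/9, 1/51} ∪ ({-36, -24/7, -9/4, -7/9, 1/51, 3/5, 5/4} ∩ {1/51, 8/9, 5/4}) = {-36, -24/7, -9/4, -7/9, 1/51, 5/4}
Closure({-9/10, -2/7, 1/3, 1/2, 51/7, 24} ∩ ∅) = ∅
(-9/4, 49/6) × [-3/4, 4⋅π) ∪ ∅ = (-9/4, 49/6) × [-3/4, 4⋅π)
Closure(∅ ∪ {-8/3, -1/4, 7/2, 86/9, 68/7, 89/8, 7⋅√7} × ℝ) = {-8/3, -1/4, 7/2, 86/9, 68/7, 89/8, 7⋅√7} × ℝ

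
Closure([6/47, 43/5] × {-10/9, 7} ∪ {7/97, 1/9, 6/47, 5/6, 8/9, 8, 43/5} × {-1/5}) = ([6/47, 43/5] × {-10/9, 7}) ∪ ({7/97, 1/9, 6/47, 5/6, 8/9, 8, 43/5} × {-1/5})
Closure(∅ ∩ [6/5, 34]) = ∅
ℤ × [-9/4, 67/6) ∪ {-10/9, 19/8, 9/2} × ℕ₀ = ({-10/9, 19/8, 9/2} × ℕ₀) ∪ (ℤ × [-9/4, 67/6))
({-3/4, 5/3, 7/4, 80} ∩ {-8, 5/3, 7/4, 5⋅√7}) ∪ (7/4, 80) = {5/3} ∪ [7/4, 80)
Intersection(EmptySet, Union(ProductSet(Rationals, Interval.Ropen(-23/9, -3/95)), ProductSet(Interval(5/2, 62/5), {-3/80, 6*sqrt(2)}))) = EmptySet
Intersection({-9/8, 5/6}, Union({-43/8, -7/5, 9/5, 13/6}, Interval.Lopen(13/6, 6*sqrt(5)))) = EmptySet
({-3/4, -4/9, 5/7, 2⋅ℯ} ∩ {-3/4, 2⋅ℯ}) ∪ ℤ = ℤ ∪ {-3/4, 2⋅ℯ}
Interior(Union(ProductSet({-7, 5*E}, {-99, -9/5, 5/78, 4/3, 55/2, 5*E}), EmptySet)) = EmptySet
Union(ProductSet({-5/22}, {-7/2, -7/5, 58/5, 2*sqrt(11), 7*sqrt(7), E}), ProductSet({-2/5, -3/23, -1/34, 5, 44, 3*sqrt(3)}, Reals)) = Union(ProductSet({-5/22}, {-7/2, -7/5, 58/5, 2*sqrt(11), 7*sqrt(7), E}), ProductSet({-2/5, -3/23, -1/34, 5, 44, 3*sqrt(3)}, Reals))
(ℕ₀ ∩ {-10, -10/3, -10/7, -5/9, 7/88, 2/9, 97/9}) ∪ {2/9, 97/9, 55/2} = {2/9, 97/9, 55/2}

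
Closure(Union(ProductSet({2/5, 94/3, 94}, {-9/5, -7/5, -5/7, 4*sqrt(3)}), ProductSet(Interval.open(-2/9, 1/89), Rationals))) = Union(ProductSet({2/5, 94/3, 94}, {-9/5, -7/5, -5/7, 4*sqrt(3)}), ProductSet(Interval(-2/9, 1/89), Reals))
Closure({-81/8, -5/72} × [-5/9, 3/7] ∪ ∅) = {-81/8, -5/72} × [-5/9, 3/7]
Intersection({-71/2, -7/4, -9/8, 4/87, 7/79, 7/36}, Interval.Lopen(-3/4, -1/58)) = EmptySet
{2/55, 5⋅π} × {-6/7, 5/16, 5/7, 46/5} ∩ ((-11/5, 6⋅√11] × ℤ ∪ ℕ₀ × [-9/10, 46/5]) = ∅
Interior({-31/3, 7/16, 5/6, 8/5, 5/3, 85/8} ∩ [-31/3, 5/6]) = ∅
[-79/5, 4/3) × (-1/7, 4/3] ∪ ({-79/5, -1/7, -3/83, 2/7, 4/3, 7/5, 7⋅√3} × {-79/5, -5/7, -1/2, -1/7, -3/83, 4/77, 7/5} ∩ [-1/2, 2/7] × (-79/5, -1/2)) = ({-1/7, -3/83, 2/7} × {-5/7}) ∪ ([-79/5, 4/3) × (-1/7, 4/3])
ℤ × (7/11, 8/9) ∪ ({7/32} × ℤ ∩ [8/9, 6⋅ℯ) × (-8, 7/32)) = ℤ × (7/11, 8/9)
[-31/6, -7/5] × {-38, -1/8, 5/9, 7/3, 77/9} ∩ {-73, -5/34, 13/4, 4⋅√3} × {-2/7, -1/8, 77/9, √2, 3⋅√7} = ∅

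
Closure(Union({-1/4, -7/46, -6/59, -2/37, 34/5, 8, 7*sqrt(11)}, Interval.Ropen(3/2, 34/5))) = Union({-1/4, -7/46, -6/59, -2/37, 8, 7*sqrt(11)}, Interval(3/2, 34/5))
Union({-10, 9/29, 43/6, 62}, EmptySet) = {-10, 9/29, 43/6, 62}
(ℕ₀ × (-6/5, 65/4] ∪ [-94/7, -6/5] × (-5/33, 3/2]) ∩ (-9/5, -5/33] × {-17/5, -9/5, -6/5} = ∅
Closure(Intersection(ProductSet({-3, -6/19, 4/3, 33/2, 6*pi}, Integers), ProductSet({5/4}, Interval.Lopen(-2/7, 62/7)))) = EmptySet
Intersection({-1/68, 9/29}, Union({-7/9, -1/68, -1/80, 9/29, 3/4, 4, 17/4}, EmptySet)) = {-1/68, 9/29}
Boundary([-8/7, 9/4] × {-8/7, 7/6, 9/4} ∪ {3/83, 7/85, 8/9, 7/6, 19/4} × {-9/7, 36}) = ({3/83, 7/85, 8/9, 7/6, 19/4} × {-9/7, 36}) ∪ ([-8/7, 9/4] × {-8/7, 7/6, 9/4})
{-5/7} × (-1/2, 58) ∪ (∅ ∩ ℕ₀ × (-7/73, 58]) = {-5/7} × (-1/2, 58)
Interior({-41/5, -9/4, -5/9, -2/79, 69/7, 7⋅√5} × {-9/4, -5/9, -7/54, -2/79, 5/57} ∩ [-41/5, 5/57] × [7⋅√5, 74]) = ∅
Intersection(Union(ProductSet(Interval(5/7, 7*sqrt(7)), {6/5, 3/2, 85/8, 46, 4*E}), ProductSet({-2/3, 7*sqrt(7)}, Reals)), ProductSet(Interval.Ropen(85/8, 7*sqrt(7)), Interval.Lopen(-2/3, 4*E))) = ProductSet(Interval.Ropen(85/8, 7*sqrt(7)), {6/5, 3/2, 85/8, 4*E})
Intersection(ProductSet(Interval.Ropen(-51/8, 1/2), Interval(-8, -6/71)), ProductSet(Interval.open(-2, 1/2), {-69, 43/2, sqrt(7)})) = EmptySet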